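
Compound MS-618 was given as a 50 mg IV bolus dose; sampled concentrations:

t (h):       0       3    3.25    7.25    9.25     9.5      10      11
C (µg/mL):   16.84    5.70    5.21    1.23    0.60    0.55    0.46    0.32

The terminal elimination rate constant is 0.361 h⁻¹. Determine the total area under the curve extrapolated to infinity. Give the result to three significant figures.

Trapezoidal AUC_0→11:
  [0→3]: (16.84+5.70)/2 × 3 = 33.81
  [3→3.25]: (5.70+5.21)/2 × 0.25 = 1.36375
  [3.25→7.25]: (5.21+1.23)/2 × 4 = 12.88
  [7.25→9.25]: (1.23+0.60)/2 × 2 = 1.83
  [9.25→9.5]: (0.60+0.55)/2 × 0.25 = 0.14375
  [9.5→10]: (0.55+0.46)/2 × 0.5 = 0.2525
  [10→11]: (0.46+0.32)/2 × 1 = 0.39
  Sum = 50.67 µg/mL·h
Extrapolated tail: C_last / k_e = 0.32 / 0.361 = 0.886
AUC_0→∞ = 50.67 + 0.886 = 51.556 µg/mL·h

AUC = 51.6 µg/mL·h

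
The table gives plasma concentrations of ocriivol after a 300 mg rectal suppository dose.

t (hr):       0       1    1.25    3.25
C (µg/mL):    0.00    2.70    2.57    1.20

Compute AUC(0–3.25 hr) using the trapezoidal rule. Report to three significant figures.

Trapezoidal AUC_0→3.25:
  [0→1]: (0.00+2.70)/2 × 1 = 1.35
  [1→1.25]: (2.70+2.57)/2 × 0.25 = 0.65875
  [1.25→3.25]: (2.57+1.20)/2 × 2 = 3.77
  Sum = 5.77875 µg/mL·hr

AUC = 5.78 µg/mL·hr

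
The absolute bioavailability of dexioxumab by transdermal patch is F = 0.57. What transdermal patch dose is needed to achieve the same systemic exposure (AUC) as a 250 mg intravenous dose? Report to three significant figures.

D_transdermal = 439 mg

For equal systemic exposure: F × D_ev = D_iv
D_ev = D_iv / F = 250 / 0.57 = 438.596 mg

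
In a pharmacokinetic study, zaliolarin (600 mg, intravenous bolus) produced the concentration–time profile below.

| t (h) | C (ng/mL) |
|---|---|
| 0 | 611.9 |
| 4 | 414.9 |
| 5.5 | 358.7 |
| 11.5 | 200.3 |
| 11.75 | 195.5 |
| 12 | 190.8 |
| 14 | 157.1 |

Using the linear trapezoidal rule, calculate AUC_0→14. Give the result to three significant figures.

AUC = 4760 ng/mL·h

Trapezoidal AUC_0→14:
  [0→4]: (611.9+414.9)/2 × 4 = 2053.6
  [4→5.5]: (414.9+358.7)/2 × 1.5 = 580.2
  [5.5→11.5]: (358.7+200.3)/2 × 6 = 1677.0
  [11.5→11.75]: (200.3+195.5)/2 × 0.25 = 49.475
  [11.75→12]: (195.5+190.8)/2 × 0.25 = 48.2875
  [12→14]: (190.8+157.1)/2 × 2 = 347.9
  Sum = 4756.4625 ng/mL·h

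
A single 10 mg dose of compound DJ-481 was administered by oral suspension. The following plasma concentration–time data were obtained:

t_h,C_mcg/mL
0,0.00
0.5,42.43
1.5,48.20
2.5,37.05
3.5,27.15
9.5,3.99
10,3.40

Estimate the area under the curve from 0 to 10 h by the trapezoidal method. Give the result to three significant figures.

AUC = 226 mcg/mL·h

Trapezoidal AUC_0→10:
  [0→0.5]: (0.00+42.43)/2 × 0.5 = 10.6075
  [0.5→1.5]: (42.43+48.20)/2 × 1 = 45.315
  [1.5→2.5]: (48.20+37.05)/2 × 1 = 42.625
  [2.5→3.5]: (37.05+27.15)/2 × 1 = 32.1
  [3.5→9.5]: (27.15+3.99)/2 × 6 = 93.42
  [9.5→10]: (3.99+3.40)/2 × 0.5 = 1.8475
  Sum = 225.915 mcg/mL·h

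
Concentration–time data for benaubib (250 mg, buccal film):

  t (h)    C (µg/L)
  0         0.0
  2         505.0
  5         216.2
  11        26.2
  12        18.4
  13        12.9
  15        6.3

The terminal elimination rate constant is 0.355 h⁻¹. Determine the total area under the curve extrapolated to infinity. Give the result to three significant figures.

Trapezoidal AUC_0→15:
  [0→2]: (0.0+505.0)/2 × 2 = 505.0
  [2→5]: (505.0+216.2)/2 × 3 = 1081.8
  [5→11]: (216.2+26.2)/2 × 6 = 727.2
  [11→12]: (26.2+18.4)/2 × 1 = 22.3
  [12→13]: (18.4+12.9)/2 × 1 = 15.65
  [13→15]: (12.9+6.3)/2 × 2 = 19.2
  Sum = 2371.15 µg/L·h
Extrapolated tail: C_last / k_e = 6.3 / 0.355 = 17.746
AUC_0→∞ = 2371.15 + 17.746 = 2388.896 µg/L·h

AUC = 2390 µg/L·h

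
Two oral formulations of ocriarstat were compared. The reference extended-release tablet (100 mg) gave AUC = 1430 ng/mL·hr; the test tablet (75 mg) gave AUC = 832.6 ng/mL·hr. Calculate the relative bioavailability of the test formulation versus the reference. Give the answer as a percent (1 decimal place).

F_rel = (AUC_test/D_test) / (AUC_ref/D_ref)
      = (832.6/75) / (1430/100)
      = 11.1013 / 14.3 = 0.7763 = 77.63%

F_rel = 77.6%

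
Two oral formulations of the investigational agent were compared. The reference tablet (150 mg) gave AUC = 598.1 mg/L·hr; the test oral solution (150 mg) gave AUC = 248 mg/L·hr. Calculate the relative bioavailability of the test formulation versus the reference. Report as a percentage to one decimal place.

F_rel = 41.5%

F_rel = (AUC_test/D_test) / (AUC_ref/D_ref)
      = (248/150) / (598.1/150)
      = 1.65333 / 3.98733 = 0.4146 = 41.46%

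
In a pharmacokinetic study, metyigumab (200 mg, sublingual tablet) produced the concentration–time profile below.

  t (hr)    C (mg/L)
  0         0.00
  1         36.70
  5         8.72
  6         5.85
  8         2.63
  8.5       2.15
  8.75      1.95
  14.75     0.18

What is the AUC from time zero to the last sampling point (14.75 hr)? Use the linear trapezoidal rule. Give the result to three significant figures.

AUC = 133 mg/L·hr

Trapezoidal AUC_0→14.75:
  [0→1]: (0.00+36.70)/2 × 1 = 18.35
  [1→5]: (36.70+8.72)/2 × 4 = 90.84
  [5→6]: (8.72+5.85)/2 × 1 = 7.285
  [6→8]: (5.85+2.63)/2 × 2 = 8.48
  [8→8.5]: (2.63+2.15)/2 × 0.5 = 1.195
  [8.5→8.75]: (2.15+1.95)/2 × 0.25 = 0.5125
  [8.75→14.75]: (1.95+0.18)/2 × 6 = 6.39
  Sum = 133.0525 mg/L·hr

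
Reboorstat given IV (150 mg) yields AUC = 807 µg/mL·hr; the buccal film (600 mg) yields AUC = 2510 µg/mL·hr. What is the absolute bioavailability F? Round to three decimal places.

F = 0.778

F = (AUC_ev / D_ev) / (AUC_iv / D_iv)
  = (2510/600) / (807/150)
  = 4.18333 / 5.38 = 0.7776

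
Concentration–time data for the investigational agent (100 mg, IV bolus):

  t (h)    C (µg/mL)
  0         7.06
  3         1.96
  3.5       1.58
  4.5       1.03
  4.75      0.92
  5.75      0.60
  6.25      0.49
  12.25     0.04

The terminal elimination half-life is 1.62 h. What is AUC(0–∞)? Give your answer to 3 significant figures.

Trapezoidal AUC_0→12.25:
  [0→3]: (7.06+1.96)/2 × 3 = 13.53
  [3→3.5]: (1.96+1.58)/2 × 0.5 = 0.885
  [3.5→4.5]: (1.58+1.03)/2 × 1 = 1.305
  [4.5→4.75]: (1.03+0.92)/2 × 0.25 = 0.24375
  [4.75→5.75]: (0.92+0.60)/2 × 1 = 0.76
  [5.75→6.25]: (0.60+0.49)/2 × 0.5 = 0.2725
  [6.25→12.25]: (0.49+0.04)/2 × 6 = 1.59
  Sum = 18.58625 µg/mL·h
k_e = ln2 / t½ = 0.693147 / 1.62 = 0.4279 h^-1
Extrapolated tail: C_last / k_e = 0.04 / 0.4279 = 0.093
AUC_0→∞ = 18.58625 + 0.093 = 18.67925 µg/mL·h

AUC = 18.7 µg/mL·h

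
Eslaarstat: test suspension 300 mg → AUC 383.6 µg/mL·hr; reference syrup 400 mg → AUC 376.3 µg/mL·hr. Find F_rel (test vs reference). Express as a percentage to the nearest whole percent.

F_rel = 136%

F_rel = (AUC_test/D_test) / (AUC_ref/D_ref)
      = (383.6/300) / (376.3/400)
      = 1.27867 / 0.94075 = 1.3592 = 135.92%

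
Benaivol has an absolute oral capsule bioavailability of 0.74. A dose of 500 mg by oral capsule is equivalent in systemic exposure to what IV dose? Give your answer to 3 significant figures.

Systemic exposure from an extravascular dose = F × D_ev, so the equivalent IV dose is F × D_ev.
D_iv = F × D_ev = 0.74 × 500 = 370 mg

D_iv = 370 mg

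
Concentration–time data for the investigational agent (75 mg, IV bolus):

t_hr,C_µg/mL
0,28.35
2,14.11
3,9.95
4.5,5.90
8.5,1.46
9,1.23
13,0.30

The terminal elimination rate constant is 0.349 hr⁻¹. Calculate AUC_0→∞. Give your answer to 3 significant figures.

AUC = 85.7 µg/mL·hr

Trapezoidal AUC_0→13:
  [0→2]: (28.35+14.11)/2 × 2 = 42.46
  [2→3]: (14.11+9.95)/2 × 1 = 12.03
  [3→4.5]: (9.95+5.90)/2 × 1.5 = 11.8875
  [4.5→8.5]: (5.90+1.46)/2 × 4 = 14.72
  [8.5→9]: (1.46+1.23)/2 × 0.5 = 0.6725
  [9→13]: (1.23+0.30)/2 × 4 = 3.06
  Sum = 84.83 µg/mL·hr
Extrapolated tail: C_last / k_e = 0.30 / 0.349 = 0.860
AUC_0→∞ = 84.83 + 0.860 = 85.69 µg/mL·hr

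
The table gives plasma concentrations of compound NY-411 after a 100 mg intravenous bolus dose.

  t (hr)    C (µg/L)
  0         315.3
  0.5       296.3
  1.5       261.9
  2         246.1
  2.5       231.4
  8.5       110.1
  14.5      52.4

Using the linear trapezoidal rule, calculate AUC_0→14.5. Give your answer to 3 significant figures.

AUC = 2190 µg/L·hr

Trapezoidal AUC_0→14.5:
  [0→0.5]: (315.3+296.3)/2 × 0.5 = 152.9
  [0.5→1.5]: (296.3+261.9)/2 × 1 = 279.1
  [1.5→2]: (261.9+246.1)/2 × 0.5 = 127.0
  [2→2.5]: (246.1+231.4)/2 × 0.5 = 119.375
  [2.5→8.5]: (231.4+110.1)/2 × 6 = 1024.5
  [8.5→14.5]: (110.1+52.4)/2 × 6 = 487.5
  Sum = 2190.375 µg/L·hr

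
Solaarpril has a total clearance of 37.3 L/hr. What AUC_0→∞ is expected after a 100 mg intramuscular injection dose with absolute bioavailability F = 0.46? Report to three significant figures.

AUC_0→∞ = F × Dose / CL
        = 0.46 × 100 / 37.3 = 1.23324 mg/L·hr

AUC = 1.23 mg/L·hr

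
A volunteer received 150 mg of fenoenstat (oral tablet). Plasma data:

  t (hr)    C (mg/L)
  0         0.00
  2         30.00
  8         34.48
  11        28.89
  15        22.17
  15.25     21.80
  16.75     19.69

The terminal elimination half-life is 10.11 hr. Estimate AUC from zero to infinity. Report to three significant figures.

Trapezoidal AUC_0→16.75:
  [0→2]: (0.00+30.00)/2 × 2 = 30.0
  [2→8]: (30.00+34.48)/2 × 6 = 193.44
  [8→11]: (34.48+28.89)/2 × 3 = 95.055
  [11→15]: (28.89+22.17)/2 × 4 = 102.12
  [15→15.25]: (22.17+21.80)/2 × 0.25 = 5.49625
  [15.25→16.75]: (21.80+19.69)/2 × 1.5 = 31.1175
  Sum = 457.22875 mg/L·hr
k_e = ln2 / t½ = 0.693147 / 10.11 = 0.0686 hr^-1
Extrapolated tail: C_last / k_e = 19.69 / 0.0686 = 287.026
AUC_0→∞ = 457.22875 + 287.026 = 744.25475 mg/L·hr

AUC = 744 mg/L·hr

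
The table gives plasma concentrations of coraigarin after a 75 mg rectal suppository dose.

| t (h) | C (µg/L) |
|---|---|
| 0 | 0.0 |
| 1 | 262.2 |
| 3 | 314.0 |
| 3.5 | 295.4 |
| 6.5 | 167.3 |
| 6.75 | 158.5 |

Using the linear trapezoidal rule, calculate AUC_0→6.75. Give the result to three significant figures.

AUC = 1590 µg/L·h

Trapezoidal AUC_0→6.75:
  [0→1]: (0.0+262.2)/2 × 1 = 131.1
  [1→3]: (262.2+314.0)/2 × 2 = 576.2
  [3→3.5]: (314.0+295.4)/2 × 0.5 = 152.35
  [3.5→6.5]: (295.4+167.3)/2 × 3 = 694.05
  [6.5→6.75]: (167.3+158.5)/2 × 0.25 = 40.725
  Sum = 1594.425 µg/L·h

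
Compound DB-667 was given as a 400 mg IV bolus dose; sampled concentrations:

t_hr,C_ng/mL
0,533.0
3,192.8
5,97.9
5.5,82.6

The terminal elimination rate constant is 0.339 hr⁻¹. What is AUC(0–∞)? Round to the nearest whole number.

AUC = 1668 ng/mL·hr

Trapezoidal AUC_0→5.5:
  [0→3]: (533.0+192.8)/2 × 3 = 1088.7
  [3→5]: (192.8+97.9)/2 × 2 = 290.7
  [5→5.5]: (97.9+82.6)/2 × 0.5 = 45.125
  Sum = 1424.525 ng/mL·hr
Extrapolated tail: C_last / k_e = 82.6 / 0.339 = 243.658
AUC_0→∞ = 1424.525 + 243.658 = 1668.183 ng/mL·hr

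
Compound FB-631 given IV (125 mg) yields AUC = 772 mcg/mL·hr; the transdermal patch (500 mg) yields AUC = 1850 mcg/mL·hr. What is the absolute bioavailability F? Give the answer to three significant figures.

F = (AUC_ev / D_ev) / (AUC_iv / D_iv)
  = (1850/500) / (772/125)
  = 3.7 / 6.176 = 0.5991

F = 0.599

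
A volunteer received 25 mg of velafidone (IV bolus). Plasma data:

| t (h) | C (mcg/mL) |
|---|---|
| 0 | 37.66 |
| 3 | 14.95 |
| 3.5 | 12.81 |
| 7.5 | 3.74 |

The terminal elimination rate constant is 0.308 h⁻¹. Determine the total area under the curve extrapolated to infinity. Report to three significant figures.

Trapezoidal AUC_0→7.5:
  [0→3]: (37.66+14.95)/2 × 3 = 78.915
  [3→3.5]: (14.95+12.81)/2 × 0.5 = 6.94
  [3.5→7.5]: (12.81+3.74)/2 × 4 = 33.1
  Sum = 118.955 mcg/mL·h
Extrapolated tail: C_last / k_e = 3.74 / 0.308 = 12.143
AUC_0→∞ = 118.955 + 12.143 = 131.098 mcg/mL·h

AUC = 131 mcg/mL·h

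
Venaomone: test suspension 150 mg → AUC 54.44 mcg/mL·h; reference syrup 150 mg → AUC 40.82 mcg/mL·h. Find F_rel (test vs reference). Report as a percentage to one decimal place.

F_rel = (AUC_test/D_test) / (AUC_ref/D_ref)
      = (54.44/150) / (40.82/150)
      = 0.362933 / 0.272133 = 1.3337 = 133.37%

F_rel = 133.4%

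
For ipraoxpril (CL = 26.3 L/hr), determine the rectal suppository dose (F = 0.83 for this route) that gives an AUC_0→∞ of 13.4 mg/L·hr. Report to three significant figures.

Dose = CL × AUC_0→∞ / F
     = 26.3 × 13.4 / 0.83 = 424.602 mg

Dose = 425 mg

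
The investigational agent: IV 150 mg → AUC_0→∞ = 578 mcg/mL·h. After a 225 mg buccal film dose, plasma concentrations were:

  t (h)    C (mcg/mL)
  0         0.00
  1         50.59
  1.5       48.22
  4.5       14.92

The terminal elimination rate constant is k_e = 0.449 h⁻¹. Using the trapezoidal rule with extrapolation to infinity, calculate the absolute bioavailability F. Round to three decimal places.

Trapezoidal AUC_0→4.5 (buccal film):
  [0→1]: (0.00+50.59)/2 × 1 = 25.295
  [1→1.5]: (50.59+48.22)/2 × 0.5 = 24.7025
  [1.5→4.5]: (48.22+14.92)/2 × 3 = 94.71
  Sum = 144.7075 mcg/mL·h
Tail: C_last/k_e = 14.92/0.449 = 33.229
AUC_0→∞ (buccal film) = 144.7075 + 33.229 = 177.9365 mcg/mL·h
F = (AUC_ev/D_ev)/(AUC_iv/D_iv) = (177.9365/225)/(578/150) = 0.790829/3.85333 = 0.2052

F = 0.205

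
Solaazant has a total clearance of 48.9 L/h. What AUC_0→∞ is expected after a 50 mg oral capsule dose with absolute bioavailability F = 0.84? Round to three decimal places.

AUC_0→∞ = F × Dose / CL
        = 0.84 × 50 / 48.9 = 0.858896 mg/L·h

AUC = 0.859 mg/L·h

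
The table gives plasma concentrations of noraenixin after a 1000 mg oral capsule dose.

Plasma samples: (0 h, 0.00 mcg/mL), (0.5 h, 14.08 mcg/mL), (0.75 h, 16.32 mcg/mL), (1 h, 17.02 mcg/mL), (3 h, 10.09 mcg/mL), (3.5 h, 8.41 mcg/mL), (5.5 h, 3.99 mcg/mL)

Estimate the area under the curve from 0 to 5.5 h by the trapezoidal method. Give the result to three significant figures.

AUC = 55.6 mcg/mL·h

Trapezoidal AUC_0→5.5:
  [0→0.5]: (0.00+14.08)/2 × 0.5 = 3.52
  [0.5→0.75]: (14.08+16.32)/2 × 0.25 = 3.8
  [0.75→1]: (16.32+17.02)/2 × 0.25 = 4.1675
  [1→3]: (17.02+10.09)/2 × 2 = 27.11
  [3→3.5]: (10.09+8.41)/2 × 0.5 = 4.625
  [3.5→5.5]: (8.41+3.99)/2 × 2 = 12.4
  Sum = 55.6225 mcg/mL·h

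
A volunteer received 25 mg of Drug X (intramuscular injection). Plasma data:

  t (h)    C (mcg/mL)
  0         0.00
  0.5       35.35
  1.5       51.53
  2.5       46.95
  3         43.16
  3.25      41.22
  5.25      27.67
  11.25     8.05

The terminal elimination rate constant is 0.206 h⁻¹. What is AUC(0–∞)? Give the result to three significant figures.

AUC = 350 mcg/mL·h

Trapezoidal AUC_0→11.25:
  [0→0.5]: (0.00+35.35)/2 × 0.5 = 8.8375
  [0.5→1.5]: (35.35+51.53)/2 × 1 = 43.44
  [1.5→2.5]: (51.53+46.95)/2 × 1 = 49.24
  [2.5→3]: (46.95+43.16)/2 × 0.5 = 22.5275
  [3→3.25]: (43.16+41.22)/2 × 0.25 = 10.5475
  [3.25→5.25]: (41.22+27.67)/2 × 2 = 68.89
  [5.25→11.25]: (27.67+8.05)/2 × 6 = 107.16
  Sum = 310.6425 mcg/mL·h
Extrapolated tail: C_last / k_e = 8.05 / 0.206 = 39.078
AUC_0→∞ = 310.6425 + 39.078 = 349.7205 mcg/mL·h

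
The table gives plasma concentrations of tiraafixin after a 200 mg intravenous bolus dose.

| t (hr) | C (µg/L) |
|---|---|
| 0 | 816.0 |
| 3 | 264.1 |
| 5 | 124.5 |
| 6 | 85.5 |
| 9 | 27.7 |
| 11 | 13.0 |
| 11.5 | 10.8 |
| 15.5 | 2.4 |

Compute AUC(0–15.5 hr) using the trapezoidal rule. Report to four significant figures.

Trapezoidal AUC_0→15.5:
  [0→3]: (816.0+264.1)/2 × 3 = 1620.15
  [3→5]: (264.1+124.5)/2 × 2 = 388.6
  [5→6]: (124.5+85.5)/2 × 1 = 105.0
  [6→9]: (85.5+27.7)/2 × 3 = 169.8
  [9→11]: (27.7+13.0)/2 × 2 = 40.7
  [11→11.5]: (13.0+10.8)/2 × 0.5 = 5.95
  [11.5→15.5]: (10.8+2.4)/2 × 4 = 26.4
  Sum = 2356.6 µg/L·hr

AUC = 2357 µg/L·hr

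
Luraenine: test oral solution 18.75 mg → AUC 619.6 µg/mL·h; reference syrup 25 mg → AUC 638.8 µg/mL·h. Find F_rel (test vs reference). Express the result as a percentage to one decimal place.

F_rel = (AUC_test/D_test) / (AUC_ref/D_ref)
      = (619.6/18.75) / (638.8/25)
      = 33.0453 / 25.552 = 1.2933 = 129.33%

F_rel = 129.3%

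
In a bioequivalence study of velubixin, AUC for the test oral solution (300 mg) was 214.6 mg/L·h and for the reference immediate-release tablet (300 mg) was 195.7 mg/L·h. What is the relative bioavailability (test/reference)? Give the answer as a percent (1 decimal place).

F_rel = 109.7%

F_rel = (AUC_test/D_test) / (AUC_ref/D_ref)
      = (214.6/300) / (195.7/300)
      = 0.715333 / 0.652333 = 1.0966 = 109.66%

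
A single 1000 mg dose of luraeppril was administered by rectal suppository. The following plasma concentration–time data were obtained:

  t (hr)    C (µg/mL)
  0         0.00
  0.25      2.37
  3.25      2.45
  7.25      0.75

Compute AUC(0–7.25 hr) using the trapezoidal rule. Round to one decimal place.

AUC = 13.9 µg/mL·hr

Trapezoidal AUC_0→7.25:
  [0→0.25]: (0.00+2.37)/2 × 0.25 = 0.29625
  [0.25→3.25]: (2.37+2.45)/2 × 3 = 7.23
  [3.25→7.25]: (2.45+0.75)/2 × 4 = 6.4
  Sum = 13.92625 µg/mL·hr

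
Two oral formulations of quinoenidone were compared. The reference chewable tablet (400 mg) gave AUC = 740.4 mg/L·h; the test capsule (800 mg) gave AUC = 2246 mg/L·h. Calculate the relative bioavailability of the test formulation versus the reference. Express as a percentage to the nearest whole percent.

F_rel = (AUC_test/D_test) / (AUC_ref/D_ref)
      = (2246/800) / (740.4/400)
      = 2.8075 / 1.851 = 1.5167 = 151.67%

F_rel = 152%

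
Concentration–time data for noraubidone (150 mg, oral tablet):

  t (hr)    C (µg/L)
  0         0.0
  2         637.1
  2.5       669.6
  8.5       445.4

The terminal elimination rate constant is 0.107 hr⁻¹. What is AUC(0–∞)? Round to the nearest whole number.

Trapezoidal AUC_0→8.5:
  [0→2]: (0.0+637.1)/2 × 2 = 637.1
  [2→2.5]: (637.1+669.6)/2 × 0.5 = 326.675
  [2.5→8.5]: (669.6+445.4)/2 × 6 = 3345.0
  Sum = 4308.775 µg/L·hr
Extrapolated tail: C_last / k_e = 445.4 / 0.107 = 4162.617
AUC_0→∞ = 4308.775 + 4162.617 = 8471.392 µg/L·hr

AUC = 8471 µg/L·hr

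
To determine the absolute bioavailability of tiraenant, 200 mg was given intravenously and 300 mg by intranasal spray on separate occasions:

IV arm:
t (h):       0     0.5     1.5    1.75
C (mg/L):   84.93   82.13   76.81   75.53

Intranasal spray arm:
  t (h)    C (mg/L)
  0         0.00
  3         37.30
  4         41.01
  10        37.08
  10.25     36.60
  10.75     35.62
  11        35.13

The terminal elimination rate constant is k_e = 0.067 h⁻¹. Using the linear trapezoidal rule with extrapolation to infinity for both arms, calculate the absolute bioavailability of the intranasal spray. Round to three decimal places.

Trapezoidal AUC_0→1.75 (IV):
  [0→0.5]: (84.93+82.13)/2 × 0.5 = 41.765
  [0.5→1.5]: (82.13+76.81)/2 × 1 = 79.47
  [1.5→1.75]: (76.81+75.53)/2 × 0.25 = 19.0425
  Sum = 140.2775 mg/L·h
IV tail: 75.53/0.067 = 1127.313; AUC_iv,0→∞ = 140.2775 + 1127.313 = 1267.5905 mg/L·h
Trapezoidal AUC_0→11 (intranasal spray):
  [0→3]: (0.00+37.30)/2 × 3 = 55.95
  [3→4]: (37.30+41.01)/2 × 1 = 39.155
  [4→10]: (41.01+37.08)/2 × 6 = 234.27
  [10→10.25]: (37.08+36.60)/2 × 0.25 = 9.21
  [10.25→10.75]: (36.60+35.62)/2 × 0.5 = 18.055
  [10.75→11]: (35.62+35.13)/2 × 0.25 = 8.84375
  Sum = 365.48375 mg/L·h
intranasal spray tail: 35.13/0.067 = 524.328; AUC_ev,0→∞ = 365.48375 + 524.328 = 889.81175 mg/L·h
F = (AUC_ev/D_ev)/(AUC_iv/D_iv) = (889.81175/300)/(1267.5905/200) = 2.96604/6.3379525 = 0.4680

F = 0.468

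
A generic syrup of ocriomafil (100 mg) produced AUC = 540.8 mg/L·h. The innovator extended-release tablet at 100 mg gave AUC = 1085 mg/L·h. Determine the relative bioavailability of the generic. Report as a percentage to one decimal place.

F_rel = 49.8%

F_rel = (AUC_test/D_test) / (AUC_ref/D_ref)
      = (540.8/100) / (1085/100)
      = 5.408 / 10.85 = 0.4984 = 49.84%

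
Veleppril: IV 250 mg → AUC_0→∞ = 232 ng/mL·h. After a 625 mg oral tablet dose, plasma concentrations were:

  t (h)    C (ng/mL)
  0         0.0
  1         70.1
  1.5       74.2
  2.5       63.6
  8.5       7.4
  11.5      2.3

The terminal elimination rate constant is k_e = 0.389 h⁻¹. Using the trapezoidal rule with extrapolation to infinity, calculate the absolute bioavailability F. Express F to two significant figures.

Trapezoidal AUC_0→11.5 (oral tablet):
  [0→1]: (0.0+70.1)/2 × 1 = 35.05
  [1→1.5]: (70.1+74.2)/2 × 0.5 = 36.075
  [1.5→2.5]: (74.2+63.6)/2 × 1 = 68.9
  [2.5→8.5]: (63.6+7.4)/2 × 6 = 213.0
  [8.5→11.5]: (7.4+2.3)/2 × 3 = 14.55
  Sum = 367.575 ng/mL·h
Tail: C_last/k_e = 2.3/0.389 = 5.913
AUC_0→∞ (oral tablet) = 367.575 + 5.913 = 373.488 ng/mL·h
F = (AUC_ev/D_ev)/(AUC_iv/D_iv) = (373.488/625)/(232/250) = 0.5975808/0.928 = 0.6439

F = 0.64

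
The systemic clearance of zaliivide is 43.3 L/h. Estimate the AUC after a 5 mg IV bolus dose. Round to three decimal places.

AUC_0→∞ = Dose_iv / CL
        = 5 / 43.3 = 0.115473 mg/L·h

AUC = 0.115 mg/L·h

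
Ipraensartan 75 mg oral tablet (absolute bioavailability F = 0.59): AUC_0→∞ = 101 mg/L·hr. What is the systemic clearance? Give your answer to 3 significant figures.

CL = F × Dose / AUC_0→∞
   = 0.59 × 75 / 101 = 0.438119 L/hr

CL = 0.438 L/hr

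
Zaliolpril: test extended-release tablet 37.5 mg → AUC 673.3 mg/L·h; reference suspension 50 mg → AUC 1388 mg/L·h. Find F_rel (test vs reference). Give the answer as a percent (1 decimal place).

F_rel = (AUC_test/D_test) / (AUC_ref/D_ref)
      = (673.3/37.5) / (1388/50)
      = 17.9547 / 27.76 = 0.6468 = 64.68%

F_rel = 64.7%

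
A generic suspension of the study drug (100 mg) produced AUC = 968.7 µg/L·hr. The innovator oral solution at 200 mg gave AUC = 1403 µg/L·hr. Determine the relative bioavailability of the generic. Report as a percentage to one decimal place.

F_rel = (AUC_test/D_test) / (AUC_ref/D_ref)
      = (968.7/100) / (1403/200)
      = 9.687 / 7.015 = 1.3809 = 138.09%

F_rel = 138.1%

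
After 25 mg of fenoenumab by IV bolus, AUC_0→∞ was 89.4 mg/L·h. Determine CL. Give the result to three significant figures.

CL = Dose_iv / AUC_0→∞
   = 25 / 89.4 = 0.279642 L/h

CL = 0.280 L/h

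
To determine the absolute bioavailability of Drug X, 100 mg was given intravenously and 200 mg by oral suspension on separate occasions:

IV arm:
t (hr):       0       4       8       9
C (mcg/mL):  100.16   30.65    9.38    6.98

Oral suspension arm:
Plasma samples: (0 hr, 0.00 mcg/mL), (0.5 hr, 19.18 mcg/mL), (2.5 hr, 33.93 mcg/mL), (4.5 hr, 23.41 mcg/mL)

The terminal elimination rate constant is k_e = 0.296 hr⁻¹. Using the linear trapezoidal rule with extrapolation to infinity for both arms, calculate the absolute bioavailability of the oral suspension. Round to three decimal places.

F = 0.260

Trapezoidal AUC_0→9 (IV):
  [0→4]: (100.16+30.65)/2 × 4 = 261.62
  [4→8]: (30.65+9.38)/2 × 4 = 80.06
  [8→9]: (9.38+6.98)/2 × 1 = 8.18
  Sum = 349.86 mcg/mL·hr
IV tail: 6.98/0.296 = 23.581; AUC_iv,0→∞ = 349.86 + 23.581 = 373.441 mcg/mL·hr
Trapezoidal AUC_0→4.5 (oral suspension):
  [0→0.5]: (0.00+19.18)/2 × 0.5 = 4.795
  [0.5→2.5]: (19.18+33.93)/2 × 2 = 53.11
  [2.5→4.5]: (33.93+23.41)/2 × 2 = 57.34
  Sum = 115.245 mcg/mL·hr
oral suspension tail: 23.41/0.296 = 79.088; AUC_ev,0→∞ = 115.245 + 79.088 = 194.333 mcg/mL·hr
F = (AUC_ev/D_ev)/(AUC_iv/D_iv) = (194.333/200)/(373.441/100) = 0.971665/3.73441 = 0.2602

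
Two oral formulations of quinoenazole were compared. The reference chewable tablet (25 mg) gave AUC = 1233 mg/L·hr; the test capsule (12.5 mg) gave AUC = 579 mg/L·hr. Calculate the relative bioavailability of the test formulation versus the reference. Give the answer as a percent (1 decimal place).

F_rel = 93.9%

F_rel = (AUC_test/D_test) / (AUC_ref/D_ref)
      = (579/12.5) / (1233/25)
      = 46.32 / 49.32 = 0.9392 = 93.92%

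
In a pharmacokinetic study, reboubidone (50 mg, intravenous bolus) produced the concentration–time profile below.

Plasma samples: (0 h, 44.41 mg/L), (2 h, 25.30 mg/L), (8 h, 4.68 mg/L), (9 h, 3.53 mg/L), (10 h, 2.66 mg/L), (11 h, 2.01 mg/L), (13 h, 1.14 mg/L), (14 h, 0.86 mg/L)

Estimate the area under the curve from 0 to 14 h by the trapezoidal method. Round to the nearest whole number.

AUC = 173 mg/L·h

Trapezoidal AUC_0→14:
  [0→2]: (44.41+25.30)/2 × 2 = 69.71
  [2→8]: (25.30+4.68)/2 × 6 = 89.94
  [8→9]: (4.68+3.53)/2 × 1 = 4.105
  [9→10]: (3.53+2.66)/2 × 1 = 3.095
  [10→11]: (2.66+2.01)/2 × 1 = 2.335
  [11→13]: (2.01+1.14)/2 × 2 = 3.15
  [13→14]: (1.14+0.86)/2 × 1 = 1.0
  Sum = 173.335 mg/L·h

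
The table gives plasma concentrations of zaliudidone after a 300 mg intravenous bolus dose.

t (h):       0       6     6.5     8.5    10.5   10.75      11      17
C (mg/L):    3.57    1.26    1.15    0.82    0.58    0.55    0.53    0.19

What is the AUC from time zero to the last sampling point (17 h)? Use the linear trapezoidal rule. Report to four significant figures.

AUC = 20.90 mg/L·h

Trapezoidal AUC_0→17:
  [0→6]: (3.57+1.26)/2 × 6 = 14.49
  [6→6.5]: (1.26+1.15)/2 × 0.5 = 0.6025
  [6.5→8.5]: (1.15+0.82)/2 × 2 = 1.97
  [8.5→10.5]: (0.82+0.58)/2 × 2 = 1.4
  [10.5→10.75]: (0.58+0.55)/2 × 0.25 = 0.14125
  [10.75→11]: (0.55+0.53)/2 × 0.25 = 0.135
  [11→17]: (0.53+0.19)/2 × 6 = 2.16
  Sum = 20.89875 mg/L·h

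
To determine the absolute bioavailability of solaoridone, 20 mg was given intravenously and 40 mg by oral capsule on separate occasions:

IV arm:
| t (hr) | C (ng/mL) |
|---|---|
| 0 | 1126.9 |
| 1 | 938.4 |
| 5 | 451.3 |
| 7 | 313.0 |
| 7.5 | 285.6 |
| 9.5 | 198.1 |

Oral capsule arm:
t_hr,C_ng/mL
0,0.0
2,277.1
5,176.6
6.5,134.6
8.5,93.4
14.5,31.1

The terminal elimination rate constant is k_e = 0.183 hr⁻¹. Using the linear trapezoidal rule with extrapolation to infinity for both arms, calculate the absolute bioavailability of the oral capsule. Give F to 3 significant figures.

Trapezoidal AUC_0→9.5 (IV):
  [0→1]: (1126.9+938.4)/2 × 1 = 1032.65
  [1→5]: (938.4+451.3)/2 × 4 = 2779.4
  [5→7]: (451.3+313.0)/2 × 2 = 764.3
  [7→7.5]: (313.0+285.6)/2 × 0.5 = 149.65
  [7.5→9.5]: (285.6+198.1)/2 × 2 = 483.7
  Sum = 5209.7 ng/mL·hr
IV tail: 198.1/0.183 = 1082.514; AUC_iv,0→∞ = 5209.7 + 1082.514 = 6292.214 ng/mL·hr
Trapezoidal AUC_0→14.5 (oral capsule):
  [0→2]: (0.0+277.1)/2 × 2 = 277.1
  [2→5]: (277.1+176.6)/2 × 3 = 680.55
  [5→6.5]: (176.6+134.6)/2 × 1.5 = 233.4
  [6.5→8.5]: (134.6+93.4)/2 × 2 = 228.0
  [8.5→14.5]: (93.4+31.1)/2 × 6 = 373.5
  Sum = 1792.55 ng/mL·hr
oral capsule tail: 31.1/0.183 = 169.945; AUC_ev,0→∞ = 1792.55 + 169.945 = 1962.495 ng/mL·hr
F = (AUC_ev/D_ev)/(AUC_iv/D_iv) = (1962.495/40)/(6292.214/20) = 49.062375/314.6107 = 0.1559

F = 0.156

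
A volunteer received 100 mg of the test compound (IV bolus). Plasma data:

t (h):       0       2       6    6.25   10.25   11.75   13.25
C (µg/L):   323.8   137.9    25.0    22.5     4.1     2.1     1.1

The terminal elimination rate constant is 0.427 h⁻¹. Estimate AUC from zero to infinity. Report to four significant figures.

AUC = 856.3 µg/L·h

Trapezoidal AUC_0→13.25:
  [0→2]: (323.8+137.9)/2 × 2 = 461.7
  [2→6]: (137.9+25.0)/2 × 4 = 325.8
  [6→6.25]: (25.0+22.5)/2 × 0.25 = 5.9375
  [6.25→10.25]: (22.5+4.1)/2 × 4 = 53.2
  [10.25→11.75]: (4.1+2.1)/2 × 1.5 = 4.65
  [11.75→13.25]: (2.1+1.1)/2 × 1.5 = 2.4
  Sum = 853.6875 µg/L·h
Extrapolated tail: C_last / k_e = 1.1 / 0.427 = 2.576
AUC_0→∞ = 853.6875 + 2.576 = 856.2635 µg/L·h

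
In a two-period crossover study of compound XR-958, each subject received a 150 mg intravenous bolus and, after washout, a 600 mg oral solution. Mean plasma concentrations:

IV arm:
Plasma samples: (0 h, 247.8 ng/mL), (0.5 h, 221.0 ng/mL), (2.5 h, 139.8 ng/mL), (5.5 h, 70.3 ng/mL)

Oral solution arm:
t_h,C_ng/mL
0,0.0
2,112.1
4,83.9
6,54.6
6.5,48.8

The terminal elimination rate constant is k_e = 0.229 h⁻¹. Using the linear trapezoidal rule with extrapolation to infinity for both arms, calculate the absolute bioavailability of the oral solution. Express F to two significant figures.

F = 0.16

Trapezoidal AUC_0→5.5 (IV):
  [0→0.5]: (247.8+221.0)/2 × 0.5 = 117.2
  [0.5→2.5]: (221.0+139.8)/2 × 2 = 360.8
  [2.5→5.5]: (139.8+70.3)/2 × 3 = 315.15
  Sum = 793.15 ng/mL·h
IV tail: 70.3/0.229 = 306.987; AUC_iv,0→∞ = 793.15 + 306.987 = 1100.137 ng/mL·h
Trapezoidal AUC_0→6.5 (oral solution):
  [0→2]: (0.0+112.1)/2 × 2 = 112.1
  [2→4]: (112.1+83.9)/2 × 2 = 196.0
  [4→6]: (83.9+54.6)/2 × 2 = 138.5
  [6→6.5]: (54.6+48.8)/2 × 0.5 = 25.85
  Sum = 472.45 ng/mL·h
oral solution tail: 48.8/0.229 = 213.100; AUC_ev,0→∞ = 472.45 + 213.100 = 685.55 ng/mL·h
F = (AUC_ev/D_ev)/(AUC_iv/D_iv) = (685.55/600)/(1100.137/150) = 1.14258/7.33425 = 0.1558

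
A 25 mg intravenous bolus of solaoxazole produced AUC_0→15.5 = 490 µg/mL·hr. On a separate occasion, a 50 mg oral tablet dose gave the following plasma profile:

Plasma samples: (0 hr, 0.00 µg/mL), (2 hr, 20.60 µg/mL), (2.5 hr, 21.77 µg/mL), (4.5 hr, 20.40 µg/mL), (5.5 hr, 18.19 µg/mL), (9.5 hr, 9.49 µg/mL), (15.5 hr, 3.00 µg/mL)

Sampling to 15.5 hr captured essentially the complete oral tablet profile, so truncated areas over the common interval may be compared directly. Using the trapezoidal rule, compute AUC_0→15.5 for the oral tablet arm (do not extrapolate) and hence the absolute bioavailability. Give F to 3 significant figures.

Trapezoidal AUC_0→15.5 (oral tablet):
  [0→2]: (0.00+20.60)/2 × 2 = 20.6
  [2→2.5]: (20.60+21.77)/2 × 0.5 = 10.5925
  [2.5→4.5]: (21.77+20.40)/2 × 2 = 42.17
  [4.5→5.5]: (20.40+18.19)/2 × 1 = 19.295
  [5.5→9.5]: (18.19+9.49)/2 × 4 = 55.36
  [9.5→15.5]: (9.49+3.00)/2 × 6 = 37.47
  Sum = 185.4875 µg/mL·hr
F = (AUC_ev/D_ev)/(AUC_iv/D_iv) = (185.4875/50)/(490/25) = 3.70975/19.6 = 0.1893

F = 0.189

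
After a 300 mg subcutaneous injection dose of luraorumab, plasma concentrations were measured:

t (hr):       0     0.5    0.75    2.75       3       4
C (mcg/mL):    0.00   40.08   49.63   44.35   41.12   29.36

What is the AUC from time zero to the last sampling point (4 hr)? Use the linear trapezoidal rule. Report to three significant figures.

AUC = 161 mcg/mL·hr

Trapezoidal AUC_0→4:
  [0→0.5]: (0.00+40.08)/2 × 0.5 = 10.02
  [0.5→0.75]: (40.08+49.63)/2 × 0.25 = 11.21375
  [0.75→2.75]: (49.63+44.35)/2 × 2 = 93.98
  [2.75→3]: (44.35+41.12)/2 × 0.25 = 10.68375
  [3→4]: (41.12+29.36)/2 × 1 = 35.24
  Sum = 161.1375 mcg/mL·hr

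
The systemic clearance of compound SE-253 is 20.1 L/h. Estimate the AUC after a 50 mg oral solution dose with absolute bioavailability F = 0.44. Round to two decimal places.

AUC_0→∞ = F × Dose / CL
        = 0.44 × 50 / 20.1 = 1.09453 mg/L·h

AUC = 1.09 mg/L·h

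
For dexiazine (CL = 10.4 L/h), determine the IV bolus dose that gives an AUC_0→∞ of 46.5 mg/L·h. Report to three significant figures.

Dose = 484 mg

Dose_iv = CL × AUC_0→∞
     = 10.4 × 46.5 = 483.6 mg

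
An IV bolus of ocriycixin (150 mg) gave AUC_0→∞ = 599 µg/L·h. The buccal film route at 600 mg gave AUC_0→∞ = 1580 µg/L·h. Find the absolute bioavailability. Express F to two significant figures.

F = (AUC_ev / D_ev) / (AUC_iv / D_iv)
  = (1580/600) / (599/150)
  = 2.63333 / 3.99333 = 0.6594

F = 0.66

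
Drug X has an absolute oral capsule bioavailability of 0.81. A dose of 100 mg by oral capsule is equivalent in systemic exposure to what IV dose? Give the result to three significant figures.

D_iv = 81.0 mg

Systemic exposure from an extravascular dose = F × D_ev, so the equivalent IV dose is F × D_ev.
D_iv = F × D_ev = 0.81 × 100 = 81 mg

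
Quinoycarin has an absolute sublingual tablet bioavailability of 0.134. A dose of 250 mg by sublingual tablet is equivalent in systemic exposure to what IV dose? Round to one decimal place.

Systemic exposure from an extravascular dose = F × D_ev, so the equivalent IV dose is F × D_ev.
D_iv = F × D_ev = 0.134 × 250 = 33.5 mg

D_iv = 33.5 mg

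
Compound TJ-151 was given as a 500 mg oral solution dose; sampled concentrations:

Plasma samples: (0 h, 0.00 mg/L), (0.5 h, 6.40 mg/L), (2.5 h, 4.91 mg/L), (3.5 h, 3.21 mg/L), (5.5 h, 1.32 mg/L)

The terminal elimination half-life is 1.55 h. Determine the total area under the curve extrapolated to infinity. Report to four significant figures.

Trapezoidal AUC_0→5.5:
  [0→0.5]: (0.00+6.40)/2 × 0.5 = 1.6
  [0.5→2.5]: (6.40+4.91)/2 × 2 = 11.31
  [2.5→3.5]: (4.91+3.21)/2 × 1 = 4.06
  [3.5→5.5]: (3.21+1.32)/2 × 2 = 4.53
  Sum = 21.5 mg/L·h
k_e = ln2 / t½ = 0.693147 / 1.55 = 0.4472 h^-1
Extrapolated tail: C_last / k_e = 1.32 / 0.4472 = 2.952
AUC_0→∞ = 21.5 + 2.952 = 24.452 mg/L·h

AUC = 24.45 mg/L·h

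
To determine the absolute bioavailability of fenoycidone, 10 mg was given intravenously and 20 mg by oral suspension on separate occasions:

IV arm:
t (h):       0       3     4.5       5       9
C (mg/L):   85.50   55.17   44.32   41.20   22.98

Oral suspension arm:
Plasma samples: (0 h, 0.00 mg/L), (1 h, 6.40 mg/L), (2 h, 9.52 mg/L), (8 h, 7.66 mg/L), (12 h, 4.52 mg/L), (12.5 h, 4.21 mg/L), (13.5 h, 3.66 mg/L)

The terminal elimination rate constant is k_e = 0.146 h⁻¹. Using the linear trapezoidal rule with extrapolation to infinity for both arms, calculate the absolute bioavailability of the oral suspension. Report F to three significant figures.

F = 0.0997

Trapezoidal AUC_0→9 (IV):
  [0→3]: (85.50+55.17)/2 × 3 = 211.005
  [3→4.5]: (55.17+44.32)/2 × 1.5 = 74.6175
  [4.5→5]: (44.32+41.20)/2 × 0.5 = 21.38
  [5→9]: (41.20+22.98)/2 × 4 = 128.36
  Sum = 435.3625 mg/L·h
IV tail: 22.98/0.146 = 157.397; AUC_iv,0→∞ = 435.3625 + 157.397 = 592.7595 mg/L·h
Trapezoidal AUC_0→13.5 (oral suspension):
  [0→1]: (0.00+6.40)/2 × 1 = 3.2
  [1→2]: (6.40+9.52)/2 × 1 = 7.96
  [2→8]: (9.52+7.66)/2 × 6 = 51.54
  [8→12]: (7.66+4.52)/2 × 4 = 24.36
  [12→12.5]: (4.52+4.21)/2 × 0.5 = 2.1825
  [12.5→13.5]: (4.21+3.66)/2 × 1 = 3.935
  Sum = 93.1775 mg/L·h
oral suspension tail: 3.66/0.146 = 25.068; AUC_ev,0→∞ = 93.1775 + 25.068 = 118.2455 mg/L·h
F = (AUC_ev/D_ev)/(AUC_iv/D_iv) = (118.2455/20)/(592.7595/10) = 5.912275/59.27595 = 0.0997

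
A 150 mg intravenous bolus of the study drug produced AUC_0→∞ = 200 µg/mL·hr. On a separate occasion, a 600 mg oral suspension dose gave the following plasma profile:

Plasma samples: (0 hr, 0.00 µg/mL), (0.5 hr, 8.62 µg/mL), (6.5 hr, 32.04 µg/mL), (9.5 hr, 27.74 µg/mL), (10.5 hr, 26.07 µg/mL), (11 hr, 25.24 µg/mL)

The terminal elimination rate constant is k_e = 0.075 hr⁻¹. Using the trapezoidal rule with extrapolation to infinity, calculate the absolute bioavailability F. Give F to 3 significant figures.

Trapezoidal AUC_0→11 (oral suspension):
  [0→0.5]: (0.00+8.62)/2 × 0.5 = 2.155
  [0.5→6.5]: (8.62+32.04)/2 × 6 = 121.98
  [6.5→9.5]: (32.04+27.74)/2 × 3 = 89.67
  [9.5→10.5]: (27.74+26.07)/2 × 1 = 26.905
  [10.5→11]: (26.07+25.24)/2 × 0.5 = 12.8275
  Sum = 253.5375 µg/mL·hr
Tail: C_last/k_e = 25.24/0.075 = 336.533
AUC_0→∞ (oral suspension) = 253.5375 + 336.533 = 590.0705 µg/mL·hr
F = (AUC_ev/D_ev)/(AUC_iv/D_iv) = (590.0705/600)/(200/150) = 0.983451/1.33333 = 0.7376

F = 0.738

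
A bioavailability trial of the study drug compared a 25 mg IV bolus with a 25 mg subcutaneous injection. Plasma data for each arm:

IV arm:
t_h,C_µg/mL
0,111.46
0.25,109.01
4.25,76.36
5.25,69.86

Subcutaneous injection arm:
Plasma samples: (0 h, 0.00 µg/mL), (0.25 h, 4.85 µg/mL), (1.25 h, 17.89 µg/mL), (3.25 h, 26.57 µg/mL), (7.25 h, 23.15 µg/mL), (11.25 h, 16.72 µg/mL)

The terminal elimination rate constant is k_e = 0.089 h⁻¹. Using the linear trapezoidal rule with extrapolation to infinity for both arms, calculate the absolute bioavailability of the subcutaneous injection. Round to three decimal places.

Trapezoidal AUC_0→5.25 (IV):
  [0→0.25]: (111.46+109.01)/2 × 0.25 = 27.55875
  [0.25→4.25]: (109.01+76.36)/2 × 4 = 370.74
  [4.25→5.25]: (76.36+69.86)/2 × 1 = 73.11
  Sum = 471.40875 µg/mL·h
IV tail: 69.86/0.089 = 784.944; AUC_iv,0→∞ = 471.40875 + 784.944 = 1256.35275 µg/mL·h
Trapezoidal AUC_0→11.25 (subcutaneous injection):
  [0→0.25]: (0.00+4.85)/2 × 0.25 = 0.60625
  [0.25→1.25]: (4.85+17.89)/2 × 1 = 11.37
  [1.25→3.25]: (17.89+26.57)/2 × 2 = 44.46
  [3.25→7.25]: (26.57+23.15)/2 × 4 = 99.44
  [7.25→11.25]: (23.15+16.72)/2 × 4 = 79.74
  Sum = 235.61625 µg/mL·h
subcutaneous injection tail: 16.72/0.089 = 187.865; AUC_ev,0→∞ = 235.61625 + 187.865 = 423.48125 µg/mL·h
F = (AUC_ev/D_ev)/(AUC_iv/D_iv) = (423.48125/25)/(1256.35275/25) = 16.93925/50.25411 = 0.3371

F = 0.337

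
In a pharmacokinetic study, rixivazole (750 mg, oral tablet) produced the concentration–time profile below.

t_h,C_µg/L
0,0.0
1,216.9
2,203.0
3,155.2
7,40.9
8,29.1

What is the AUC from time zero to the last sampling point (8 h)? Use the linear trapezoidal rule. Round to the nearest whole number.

AUC = 925 µg/L·h

Trapezoidal AUC_0→8:
  [0→1]: (0.0+216.9)/2 × 1 = 108.45
  [1→2]: (216.9+203.0)/2 × 1 = 209.95
  [2→3]: (203.0+155.2)/2 × 1 = 179.1
  [3→7]: (155.2+40.9)/2 × 4 = 392.2
  [7→8]: (40.9+29.1)/2 × 1 = 35.0
  Sum = 924.7 µg/L·h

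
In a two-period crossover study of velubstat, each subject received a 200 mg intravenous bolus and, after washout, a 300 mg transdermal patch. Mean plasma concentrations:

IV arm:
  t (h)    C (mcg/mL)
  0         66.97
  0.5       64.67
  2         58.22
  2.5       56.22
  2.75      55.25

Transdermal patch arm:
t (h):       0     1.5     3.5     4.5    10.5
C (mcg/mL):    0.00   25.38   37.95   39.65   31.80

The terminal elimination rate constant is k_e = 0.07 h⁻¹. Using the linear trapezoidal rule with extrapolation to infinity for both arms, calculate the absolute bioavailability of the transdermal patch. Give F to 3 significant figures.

Trapezoidal AUC_0→2.75 (IV):
  [0→0.5]: (66.97+64.67)/2 × 0.5 = 32.91
  [0.5→2]: (64.67+58.22)/2 × 1.5 = 92.1675
  [2→2.5]: (58.22+56.22)/2 × 0.5 = 28.61
  [2.5→2.75]: (56.22+55.25)/2 × 0.25 = 13.93375
  Sum = 167.62125 mcg/mL·h
IV tail: 55.25/0.07 = 789.286; AUC_iv,0→∞ = 167.62125 + 789.286 = 956.90725 mcg/mL·h
Trapezoidal AUC_0→10.5 (transdermal patch):
  [0→1.5]: (0.00+25.38)/2 × 1.5 = 19.035
  [1.5→3.5]: (25.38+37.95)/2 × 2 = 63.33
  [3.5→4.5]: (37.95+39.65)/2 × 1 = 38.8
  [4.5→10.5]: (39.65+31.80)/2 × 6 = 214.35
  Sum = 335.515 mcg/mL·h
transdermal patch tail: 31.80/0.07 = 454.286; AUC_ev,0→∞ = 335.515 + 454.286 = 789.801 mcg/mL·h
F = (AUC_ev/D_ev)/(AUC_iv/D_iv) = (789.801/300)/(956.90725/200) = 2.63267/4.78454 = 0.5502

F = 0.550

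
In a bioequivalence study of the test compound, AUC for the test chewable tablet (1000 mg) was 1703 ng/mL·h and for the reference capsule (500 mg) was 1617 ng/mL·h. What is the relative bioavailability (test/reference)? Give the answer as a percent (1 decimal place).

F_rel = 52.7%

F_rel = (AUC_test/D_test) / (AUC_ref/D_ref)
      = (1703/1000) / (1617/500)
      = 1.703 / 3.234 = 0.5266 = 52.66%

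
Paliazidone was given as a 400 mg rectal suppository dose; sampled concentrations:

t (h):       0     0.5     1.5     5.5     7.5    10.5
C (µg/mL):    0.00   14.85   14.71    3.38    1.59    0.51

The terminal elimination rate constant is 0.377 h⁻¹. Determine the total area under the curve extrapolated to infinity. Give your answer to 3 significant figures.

Trapezoidal AUC_0→10.5:
  [0→0.5]: (0.00+14.85)/2 × 0.5 = 3.7125
  [0.5→1.5]: (14.85+14.71)/2 × 1 = 14.78
  [1.5→5.5]: (14.71+3.38)/2 × 4 = 36.18
  [5.5→7.5]: (3.38+1.59)/2 × 2 = 4.97
  [7.5→10.5]: (1.59+0.51)/2 × 3 = 3.15
  Sum = 62.7925 µg/mL·h
Extrapolated tail: C_last / k_e = 0.51 / 0.377 = 1.353
AUC_0→∞ = 62.7925 + 1.353 = 64.1455 µg/mL·h

AUC = 64.1 µg/mL·h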